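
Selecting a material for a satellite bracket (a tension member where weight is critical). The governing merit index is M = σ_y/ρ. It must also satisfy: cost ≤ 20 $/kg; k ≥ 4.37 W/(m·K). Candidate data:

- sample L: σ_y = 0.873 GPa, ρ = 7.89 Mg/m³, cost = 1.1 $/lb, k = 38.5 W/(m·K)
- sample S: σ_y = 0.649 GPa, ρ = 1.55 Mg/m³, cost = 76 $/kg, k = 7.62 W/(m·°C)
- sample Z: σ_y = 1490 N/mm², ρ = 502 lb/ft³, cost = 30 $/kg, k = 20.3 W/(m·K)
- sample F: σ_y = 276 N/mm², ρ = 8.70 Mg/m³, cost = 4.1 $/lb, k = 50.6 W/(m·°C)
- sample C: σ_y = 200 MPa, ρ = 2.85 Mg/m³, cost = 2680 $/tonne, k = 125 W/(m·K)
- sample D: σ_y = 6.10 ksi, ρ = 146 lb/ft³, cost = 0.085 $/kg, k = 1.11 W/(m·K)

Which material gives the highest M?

Screen on constraints: cost ≤ 20 $/kg; k ≥ 4.37 W/(m·K). Survivors: sample L, sample F, sample C.
After converting to SI:
  sample L: σ_y = 873.0 MPa, ρ = 7890 kg/m³
  sample F: σ_y = 276.0 MPa, ρ = 8700 kg/m³
  sample C: σ_y = 200.0 MPa, ρ = 2850 kg/m³
  sample L: M = 111 kN·m/kg
  sample C: M = 70.2 kN·m/kg
  sample F: M = 31.7 kN·m/kg
Sample L has the largest M.

sample L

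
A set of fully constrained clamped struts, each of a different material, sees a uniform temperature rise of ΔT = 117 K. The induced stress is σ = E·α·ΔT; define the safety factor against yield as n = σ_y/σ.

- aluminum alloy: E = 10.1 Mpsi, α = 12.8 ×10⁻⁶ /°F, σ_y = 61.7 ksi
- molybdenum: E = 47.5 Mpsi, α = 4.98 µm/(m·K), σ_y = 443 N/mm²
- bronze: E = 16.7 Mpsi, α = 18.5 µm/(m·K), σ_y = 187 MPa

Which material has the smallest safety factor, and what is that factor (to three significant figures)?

bronze, n = 0.750

In consistent units (E in GPa, α in ×10⁻⁶/K, σ_y in MPa):
  aluminum alloy: E = 69.64, α = 23.0, σ_y = 425.4 → σ = 188 MPa, n = 2.27
  molybdenum: E = 327.5, α = 4.98, σ_y = 443.0 → σ = 191 MPa, n = 2.32
  bronze: E = 115.1, α = 18.5, σ_y = 187.0 → σ = 249 MPa, n = 0.750
Bronze has the lowest safety factor, n = 0.750.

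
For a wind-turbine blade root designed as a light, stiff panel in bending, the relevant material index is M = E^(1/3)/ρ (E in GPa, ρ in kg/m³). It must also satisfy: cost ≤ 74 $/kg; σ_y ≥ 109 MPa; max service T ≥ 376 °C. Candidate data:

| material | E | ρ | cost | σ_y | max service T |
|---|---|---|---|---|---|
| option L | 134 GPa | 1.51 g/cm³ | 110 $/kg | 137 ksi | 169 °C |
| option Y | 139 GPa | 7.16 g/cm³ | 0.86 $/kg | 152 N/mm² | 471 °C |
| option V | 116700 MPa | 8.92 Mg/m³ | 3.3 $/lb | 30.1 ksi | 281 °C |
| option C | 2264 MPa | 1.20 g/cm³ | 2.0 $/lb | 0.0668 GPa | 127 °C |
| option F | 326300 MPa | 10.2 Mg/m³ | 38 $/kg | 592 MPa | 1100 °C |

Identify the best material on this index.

Screen on constraints: cost ≤ 74 $/kg; σ_y ≥ 109 MPa; max service T ≥ 376 °C. Survivors: option Y, option F.
Normalizing units and computing the index:
  option Y: E = 139.0 GPa, ρ = 7160 kg/m³
  option F: E = 326.3 GPa, ρ = 10200 kg/m³
  option Y: M = 0.723×10⁻³
  option F: M = 0.675×10⁻³
Highest index: option Y.

option Y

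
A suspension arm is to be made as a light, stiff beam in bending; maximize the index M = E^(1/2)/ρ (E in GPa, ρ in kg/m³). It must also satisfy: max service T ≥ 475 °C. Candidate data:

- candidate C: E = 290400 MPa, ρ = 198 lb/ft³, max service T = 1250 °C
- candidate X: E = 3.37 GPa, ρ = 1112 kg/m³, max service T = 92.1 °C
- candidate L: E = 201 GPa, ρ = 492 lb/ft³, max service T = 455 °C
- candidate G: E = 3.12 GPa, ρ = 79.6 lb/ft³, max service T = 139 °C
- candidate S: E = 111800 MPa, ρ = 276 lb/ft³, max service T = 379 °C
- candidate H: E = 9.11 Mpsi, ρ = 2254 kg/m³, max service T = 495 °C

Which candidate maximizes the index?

Screen on constraints: max service T ≥ 475 °C. Survivors: candidate C, candidate H.
After converting to SI:
  candidate C: E = 290.4 GPa, ρ = 3172 kg/m³
  candidate H: E = 62.81 GPa, ρ = 2254 kg/m³
  candidate C: M = 5.37×10⁻³
  candidate H: M = 3.52×10⁻³
Candidate C has the largest M.

candidate C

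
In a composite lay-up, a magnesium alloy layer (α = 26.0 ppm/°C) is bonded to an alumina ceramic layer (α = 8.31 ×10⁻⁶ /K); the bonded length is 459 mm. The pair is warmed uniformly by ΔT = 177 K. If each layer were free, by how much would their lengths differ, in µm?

Δα = |26.0 − 8.31|×10⁻⁶/K = 17.7×10⁻⁶/K.
ΔL_mismatch = Δα·L·ΔT = 17.7×10⁻⁶ × 459.0 mm × 177.0 K = 1440 µm.

1440 µm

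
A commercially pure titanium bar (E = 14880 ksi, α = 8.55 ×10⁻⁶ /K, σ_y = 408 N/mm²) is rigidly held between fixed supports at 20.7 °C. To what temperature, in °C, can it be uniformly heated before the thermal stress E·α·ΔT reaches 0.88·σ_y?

430 °C

E = 14880 ksi = 102.6 GPa.
σ_y = 408 N/mm² = 408.0 MPa.
E·α·ΔT = 359.0 MPa ⇒ ΔT = 359.0 / (102.6×10³ × 8.55×10⁻⁶) = 409.3 K.
T = 20.7 + 409.3 = 430.0 °C.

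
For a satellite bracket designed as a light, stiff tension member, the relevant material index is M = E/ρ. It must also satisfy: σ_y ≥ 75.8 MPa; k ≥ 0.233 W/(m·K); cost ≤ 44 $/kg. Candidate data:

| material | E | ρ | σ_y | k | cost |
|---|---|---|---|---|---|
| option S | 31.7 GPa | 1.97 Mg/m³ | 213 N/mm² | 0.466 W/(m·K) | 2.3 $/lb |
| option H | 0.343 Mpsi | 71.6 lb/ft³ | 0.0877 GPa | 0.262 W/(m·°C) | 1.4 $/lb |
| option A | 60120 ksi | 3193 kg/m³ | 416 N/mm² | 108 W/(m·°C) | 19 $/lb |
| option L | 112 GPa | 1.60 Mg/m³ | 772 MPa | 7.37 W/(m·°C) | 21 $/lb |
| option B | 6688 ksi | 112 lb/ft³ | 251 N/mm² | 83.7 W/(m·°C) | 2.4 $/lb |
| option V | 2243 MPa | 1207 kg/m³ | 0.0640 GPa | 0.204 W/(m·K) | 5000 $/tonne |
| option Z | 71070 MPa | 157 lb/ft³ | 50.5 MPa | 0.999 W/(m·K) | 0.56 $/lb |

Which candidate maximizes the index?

Screen on constraints: σ_y ≥ 75.8 MPa; k ≥ 0.233 W/(m·K); cost ≤ 44 $/kg. Survivors: option S, option H, option A, option B.
Putting every candidate on a common basis:
  option S: E = 31.70 GPa, ρ = 1970 kg/m³
  option H: E = 2.365 GPa, ρ = 1147 kg/m³
  option A: E = 414.5 GPa, ρ = 3193 kg/m³
  option B: E = 46.11 GPa, ρ = 1794 kg/m³
  option A: M = 130 MN·m/kg
  option B: M = 25.7 MN·m/kg
  option S: M = 16.1 MN·m/kg
  option H: M = 2.06 MN·m/kg
Option A ranks first.

option A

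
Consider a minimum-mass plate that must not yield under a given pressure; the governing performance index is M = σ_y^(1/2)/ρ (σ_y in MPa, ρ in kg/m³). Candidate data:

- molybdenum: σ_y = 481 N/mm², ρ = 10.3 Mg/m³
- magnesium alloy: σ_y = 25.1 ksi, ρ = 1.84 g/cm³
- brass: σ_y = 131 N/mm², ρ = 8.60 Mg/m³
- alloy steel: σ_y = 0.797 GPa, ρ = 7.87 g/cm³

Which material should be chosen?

In SI units:
  molybdenum: σ_y = 481.0 MPa, ρ = 10300 kg/m³
  magnesium alloy: σ_y = 173.1 MPa, ρ = 1840 kg/m³
  brass: σ_y = 131.0 MPa, ρ = 8600 kg/m³
  alloy steel: σ_y = 797.0 MPa, ρ = 7870 kg/m³
  magnesium alloy: M = 7.15×10⁻³
  alloy steel: M = 3.59×10⁻³
  molybdenum: M = 2.13×10⁻³
  brass: M = 1.33×10⁻³
Magnesium alloy has the largest M.

magnesium alloy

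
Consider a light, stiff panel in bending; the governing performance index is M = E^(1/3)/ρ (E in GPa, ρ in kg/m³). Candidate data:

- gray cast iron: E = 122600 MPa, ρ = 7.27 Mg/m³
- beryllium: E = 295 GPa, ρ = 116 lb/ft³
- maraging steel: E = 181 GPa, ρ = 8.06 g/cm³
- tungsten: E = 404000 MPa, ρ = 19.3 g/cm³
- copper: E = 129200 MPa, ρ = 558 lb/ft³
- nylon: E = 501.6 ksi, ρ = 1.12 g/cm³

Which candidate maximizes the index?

In SI units:
  gray cast iron: E = 122.6 GPa, ρ = 7270 kg/m³
  beryllium: E = 295.0 GPa, ρ = 1858 kg/m³
  maraging steel: E = 181.0 GPa, ρ = 8060 kg/m³
  tungsten: E = 404.0 GPa, ρ = 19300 kg/m³
  copper: E = 129.2 GPa, ρ = 8938 kg/m³
  nylon: E = 3.458 GPa, ρ = 1120 kg/m³
  beryllium: M = 3.58×10⁻³
  nylon: M = 1.35×10⁻³
  maraging steel: M = 0.702×10⁻³
  gray cast iron: M = 0.683×10⁻³
  copper: M = 0.566×10⁻³
  tungsten: M = 0.383×10⁻³
The maximum is for beryllium.

beryllium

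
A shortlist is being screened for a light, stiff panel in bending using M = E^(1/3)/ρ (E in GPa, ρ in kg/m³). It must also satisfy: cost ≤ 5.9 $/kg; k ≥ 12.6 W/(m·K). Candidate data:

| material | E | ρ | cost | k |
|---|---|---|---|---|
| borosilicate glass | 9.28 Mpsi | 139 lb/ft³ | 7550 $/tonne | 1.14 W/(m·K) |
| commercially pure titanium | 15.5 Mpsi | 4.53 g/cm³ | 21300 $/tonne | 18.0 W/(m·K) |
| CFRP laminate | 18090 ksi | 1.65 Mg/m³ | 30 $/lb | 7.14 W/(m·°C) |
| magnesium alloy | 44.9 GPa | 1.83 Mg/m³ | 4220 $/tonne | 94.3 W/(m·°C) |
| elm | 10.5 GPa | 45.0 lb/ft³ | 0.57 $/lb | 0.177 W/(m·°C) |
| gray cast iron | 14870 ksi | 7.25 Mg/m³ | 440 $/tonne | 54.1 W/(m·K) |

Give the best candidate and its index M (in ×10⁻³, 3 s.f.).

Screen on constraints: cost ≤ 5.9 $/kg; k ≥ 12.6 W/(m·K). Survivors: magnesium alloy, gray cast iron.
Normalizing units and computing the index:
  magnesium alloy: E = 44.90 GPa, ρ = 1830 kg/m³
  gray cast iron: E = 102.5 GPa, ρ = 7250 kg/m³
  magnesium alloy: M = 1.94×10⁻³
  gray cast iron: M = 0.646×10⁻³
The maximum is for magnesium alloy.

magnesium alloy, M = 1.94×10⁻³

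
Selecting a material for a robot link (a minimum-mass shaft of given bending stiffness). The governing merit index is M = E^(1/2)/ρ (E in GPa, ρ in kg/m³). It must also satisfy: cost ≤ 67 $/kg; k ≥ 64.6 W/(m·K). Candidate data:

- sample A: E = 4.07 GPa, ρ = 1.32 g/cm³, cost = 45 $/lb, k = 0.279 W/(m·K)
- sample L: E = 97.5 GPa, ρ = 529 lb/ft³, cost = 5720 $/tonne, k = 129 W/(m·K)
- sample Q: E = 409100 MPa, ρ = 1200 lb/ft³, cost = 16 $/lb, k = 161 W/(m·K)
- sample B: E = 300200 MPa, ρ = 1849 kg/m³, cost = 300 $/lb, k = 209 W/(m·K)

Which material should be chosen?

Screen on constraints: cost ≤ 67 $/kg; k ≥ 64.6 W/(m·K). Survivors: sample L, sample Q.
Putting every candidate on a common basis:
  sample L: E = 97.50 GPa, ρ = 8474 kg/m³
  sample Q: E = 409.1 GPa, ρ = 19220 kg/m³
  sample L: M = 1.17×10⁻³
  sample Q: M = 1.05×10⁻³
Sample L ranks first.

sample L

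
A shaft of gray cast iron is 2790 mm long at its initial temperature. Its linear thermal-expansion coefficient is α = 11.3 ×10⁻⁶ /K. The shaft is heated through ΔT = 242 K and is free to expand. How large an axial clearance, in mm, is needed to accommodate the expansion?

7.63 mm

ΔL = α·L₀·ΔT = 11.3×10⁻⁶ × 2790 mm × 242.0 K = 7.63 mm.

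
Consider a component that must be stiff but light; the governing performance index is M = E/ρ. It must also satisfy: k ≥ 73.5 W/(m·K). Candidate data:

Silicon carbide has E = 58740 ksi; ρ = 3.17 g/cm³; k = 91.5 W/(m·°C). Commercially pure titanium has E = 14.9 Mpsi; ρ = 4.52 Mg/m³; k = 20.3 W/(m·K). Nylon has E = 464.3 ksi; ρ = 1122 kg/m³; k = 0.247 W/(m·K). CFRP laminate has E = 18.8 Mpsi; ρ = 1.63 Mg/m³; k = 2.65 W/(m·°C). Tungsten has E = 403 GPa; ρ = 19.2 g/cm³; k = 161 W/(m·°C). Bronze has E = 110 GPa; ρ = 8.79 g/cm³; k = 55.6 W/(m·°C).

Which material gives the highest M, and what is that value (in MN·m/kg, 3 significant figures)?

Screen on constraints: k ≥ 73.5 W/(m·K). Survivors: silicon carbide, tungsten.
Convert each candidate to consistent units, then evaluate M:
  silicon carbide: E = 405.0 GPa, ρ = 3170 kg/m³
  tungsten: E = 403.0 GPa, ρ = 19200 kg/m³
  silicon carbide: M = 128 MN·m/kg
  tungsten: M = 21.0 MN·m/kg
Highest index: silicon carbide.

silicon carbide, M = 128 MN·m/kg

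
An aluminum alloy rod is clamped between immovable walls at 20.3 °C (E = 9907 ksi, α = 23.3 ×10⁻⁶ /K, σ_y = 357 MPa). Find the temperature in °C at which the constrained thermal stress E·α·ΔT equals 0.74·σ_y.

186 °C

E = 9907 ksi = 68.31 GPa.
E·α·ΔT = 264.2 MPa ⇒ ΔT = 264.2 / (68.31×10³ × 23.3×10⁻⁶) = 166.0 K.
T = 20.3 + 166.0 = 186.3 °C.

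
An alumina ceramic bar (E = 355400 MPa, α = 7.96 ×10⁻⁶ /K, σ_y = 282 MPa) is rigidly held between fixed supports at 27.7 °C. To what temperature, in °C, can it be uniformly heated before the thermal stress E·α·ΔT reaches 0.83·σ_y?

110 °C

E = 355400 MPa = 355.4 GPa.
E·α·ΔT = 234.1 MPa ⇒ ΔT = 234.1 / (355.4×10³ × 7.96×10⁻⁶) = 82.74 K.
T = 27.7 + 82.74 = 110.4 °C.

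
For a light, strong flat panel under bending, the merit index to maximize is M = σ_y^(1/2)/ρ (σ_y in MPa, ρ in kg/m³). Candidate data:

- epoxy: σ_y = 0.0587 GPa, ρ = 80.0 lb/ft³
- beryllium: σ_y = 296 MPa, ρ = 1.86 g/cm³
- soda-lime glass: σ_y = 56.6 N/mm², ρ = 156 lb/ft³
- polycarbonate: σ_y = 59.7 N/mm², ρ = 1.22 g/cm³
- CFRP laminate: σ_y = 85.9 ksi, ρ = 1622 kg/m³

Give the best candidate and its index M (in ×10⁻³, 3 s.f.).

In SI units:
  epoxy: σ_y = 58.70 MPa, ρ = 1281 kg/m³
  beryllium: σ_y = 296.0 MPa, ρ = 1860 kg/m³
  soda-lime glass: σ_y = 56.60 MPa, ρ = 2499 kg/m³
  polycarbonate: σ_y = 59.70 MPa, ρ = 1220 kg/m³
  CFRP laminate: σ_y = 592.3 MPa, ρ = 1622 kg/m³
  CFRP laminate: M = 15.0×10⁻³
  beryllium: M = 9.25×10⁻³
  polycarbonate: M = 6.33×10⁻³
  epoxy: M = 5.98×10⁻³
  soda-lime glass: M = 3.01×10⁻³
The maximum is for CFRP laminate.

CFRP laminate, M = 15.0×10⁻³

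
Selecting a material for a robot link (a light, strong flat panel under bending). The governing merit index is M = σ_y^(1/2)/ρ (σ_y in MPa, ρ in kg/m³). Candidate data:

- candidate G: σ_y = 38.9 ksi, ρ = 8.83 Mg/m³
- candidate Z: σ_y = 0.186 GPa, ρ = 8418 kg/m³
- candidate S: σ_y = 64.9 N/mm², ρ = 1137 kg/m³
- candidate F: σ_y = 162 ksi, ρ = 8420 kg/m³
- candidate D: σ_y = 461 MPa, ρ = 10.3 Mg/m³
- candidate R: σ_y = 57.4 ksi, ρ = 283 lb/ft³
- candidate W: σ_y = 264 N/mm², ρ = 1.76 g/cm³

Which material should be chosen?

Normalizing units and computing the index:
  candidate G: σ_y = 268.2 MPa, ρ = 8830 kg/m³
  candidate Z: σ_y = 186.0 MPa, ρ = 8418 kg/m³
  candidate S: σ_y = 64.90 MPa, ρ = 1137 kg/m³
  candidate F: σ_y = 1117 MPa, ρ = 8420 kg/m³
  candidate D: σ_y = 461.0 MPa, ρ = 10300 kg/m³
  candidate R: σ_y = 395.8 MPa, ρ = 4533 kg/m³
  candidate W: σ_y = 264.0 MPa, ρ = 1760 kg/m³
  candidate W: M = 9.23×10⁻³
  candidate S: M = 7.09×10⁻³
  candidate R: M = 4.39×10⁻³
  candidate F: M = 3.97×10⁻³
  candidate D: M = 2.08×10⁻³
  candidate G: M = 1.85×10⁻³
  candidate Z: M = 1.62×10⁻³
The maximum is for candidate W.

candidate W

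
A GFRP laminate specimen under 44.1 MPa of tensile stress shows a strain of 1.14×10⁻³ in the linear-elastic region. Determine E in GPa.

E = σ/ε = 44.1 MPa / 1.14×10⁻³ = 38680 MPa = 38.7 GPa.

38.7 GPa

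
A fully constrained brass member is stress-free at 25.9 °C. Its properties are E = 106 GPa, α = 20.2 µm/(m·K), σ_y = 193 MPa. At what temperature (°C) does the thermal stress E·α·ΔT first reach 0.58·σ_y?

78.2 °C

E·α·ΔT = 111.9 MPa ⇒ ΔT = 111.9 / (106.0×10³ × 20.2×10⁻⁶) = 52.28 K.
T = 25.9 + 52.28 = 78.18 °C.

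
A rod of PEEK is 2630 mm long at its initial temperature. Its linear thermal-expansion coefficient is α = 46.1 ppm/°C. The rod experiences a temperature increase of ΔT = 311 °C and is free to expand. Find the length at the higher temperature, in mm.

ΔL = α·L₀·ΔT = 46.1×10⁻⁶ × 2630 mm × 311.0 K = 37.7 mm.
L = L₀ + ΔL = 2630 + 37.7 = 2667.7 mm.

2667.7 mm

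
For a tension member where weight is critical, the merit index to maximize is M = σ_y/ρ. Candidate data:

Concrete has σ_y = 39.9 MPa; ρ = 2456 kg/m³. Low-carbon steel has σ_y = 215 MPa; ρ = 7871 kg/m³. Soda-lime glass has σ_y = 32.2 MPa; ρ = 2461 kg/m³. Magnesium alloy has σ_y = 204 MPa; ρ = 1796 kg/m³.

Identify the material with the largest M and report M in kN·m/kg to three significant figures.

Evaluate M for each candidate:
  magnesium alloy: M = 114 kN·m/kg
  low-carbon steel: M = 27.3 kN·m/kg
  concrete: M = 16.2 kN·m/kg
  soda-lime glass: M = 13.1 kN·m/kg
The maximum is for magnesium alloy.

magnesium alloy, M = 114 kN·m/kg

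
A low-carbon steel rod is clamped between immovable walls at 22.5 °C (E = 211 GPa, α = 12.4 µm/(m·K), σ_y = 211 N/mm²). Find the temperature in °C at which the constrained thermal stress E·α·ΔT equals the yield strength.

103 °C

σ_y = 211 N/mm² = 211.0 MPa.
E·α·ΔT = 211.0 MPa ⇒ ΔT = 211.0 / (211.0×10³ × 12.4×10⁻⁶) = 80.65 K.
T = 22.5 + 80.65 = 103.1 °C.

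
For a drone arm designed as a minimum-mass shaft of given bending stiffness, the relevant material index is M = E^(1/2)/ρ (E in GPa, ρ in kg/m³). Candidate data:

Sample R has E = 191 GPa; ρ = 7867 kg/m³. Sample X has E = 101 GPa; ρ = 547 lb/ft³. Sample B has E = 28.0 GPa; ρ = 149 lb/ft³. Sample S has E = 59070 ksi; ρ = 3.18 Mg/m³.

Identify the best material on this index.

sample S

Putting every candidate on a common basis:
  sample R: E = 191.0 GPa, ρ = 7867 kg/m³
  sample X: E = 101.0 GPa, ρ = 8762 kg/m³
  sample B: E = 28.00 GPa, ρ = 2387 kg/m³
  sample S: E = 407.3 GPa, ρ = 3180 kg/m³
  sample S: M = 6.35×10⁻³
  sample B: M = 2.22×10⁻³
  sample R: M = 1.76×10⁻³
  sample X: M = 1.15×10⁻³
The maximum is for sample S.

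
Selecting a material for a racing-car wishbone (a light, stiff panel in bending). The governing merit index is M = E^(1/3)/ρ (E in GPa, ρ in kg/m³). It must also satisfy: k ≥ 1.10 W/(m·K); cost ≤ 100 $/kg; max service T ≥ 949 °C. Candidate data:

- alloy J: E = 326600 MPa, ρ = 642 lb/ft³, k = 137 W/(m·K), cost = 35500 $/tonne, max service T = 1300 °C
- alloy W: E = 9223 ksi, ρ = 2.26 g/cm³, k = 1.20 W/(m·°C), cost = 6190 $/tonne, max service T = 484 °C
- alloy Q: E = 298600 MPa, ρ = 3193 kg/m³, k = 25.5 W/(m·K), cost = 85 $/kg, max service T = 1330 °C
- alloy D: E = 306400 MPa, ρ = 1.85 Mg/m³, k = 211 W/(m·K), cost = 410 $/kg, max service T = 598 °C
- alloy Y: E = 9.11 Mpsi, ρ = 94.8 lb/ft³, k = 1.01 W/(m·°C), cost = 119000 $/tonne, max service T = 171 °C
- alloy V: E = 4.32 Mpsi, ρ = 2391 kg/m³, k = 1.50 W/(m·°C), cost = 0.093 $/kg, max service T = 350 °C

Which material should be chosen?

alloy Q

Screen on constraints: k ≥ 1.10 W/(m·K); cost ≤ 100 $/kg; max service T ≥ 949 °C. Survivors: alloy J, alloy Q.
In SI units:
  alloy J: E = 326.6 GPa, ρ = 10280 kg/m³
  alloy Q: E = 298.6 GPa, ρ = 3193 kg/m³
  alloy Q: M = 2.09×10⁻³
  alloy J: M = 0.670×10⁻³
Alloy Q ranks first.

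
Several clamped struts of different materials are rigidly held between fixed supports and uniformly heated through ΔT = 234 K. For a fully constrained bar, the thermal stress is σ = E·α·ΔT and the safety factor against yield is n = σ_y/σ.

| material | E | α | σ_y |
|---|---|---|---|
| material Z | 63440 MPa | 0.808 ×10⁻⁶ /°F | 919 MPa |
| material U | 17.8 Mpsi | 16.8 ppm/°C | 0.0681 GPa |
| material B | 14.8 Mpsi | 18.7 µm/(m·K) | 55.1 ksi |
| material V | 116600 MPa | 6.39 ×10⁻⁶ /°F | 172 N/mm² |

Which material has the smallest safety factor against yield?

material U

In consistent units (E in GPa, α in ×10⁻⁶/K, σ_y in MPa):
  material Z: E = 63.44, α = 1.45, σ_y = 919.0 → σ = 21.6 MPa, n = 42.6
  material U: E = 122.7, α = 16.8, σ_y = 68.10 → σ = 482 MPa, n = 0.141
  material B: E = 102.0, α = 18.7, σ_y = 379.9 → σ = 447 MPa, n = 0.851
  material V: E = 116.6, α = 11.5, σ_y = 172.0 → σ = 314 MPa, n = 0.548
The minimum is material U at n = 0.141.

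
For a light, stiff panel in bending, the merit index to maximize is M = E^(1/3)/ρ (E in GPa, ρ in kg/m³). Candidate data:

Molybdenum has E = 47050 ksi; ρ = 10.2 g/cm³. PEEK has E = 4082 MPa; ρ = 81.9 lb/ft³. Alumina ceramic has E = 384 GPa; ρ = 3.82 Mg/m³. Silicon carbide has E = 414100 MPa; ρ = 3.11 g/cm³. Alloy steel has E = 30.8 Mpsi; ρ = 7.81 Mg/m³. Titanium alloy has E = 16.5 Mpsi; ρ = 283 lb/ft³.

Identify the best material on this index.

Putting every candidate on a common basis:
  molybdenum: E = 324.4 GPa, ρ = 10200 kg/m³
  PEEK: E = 4.082 GPa, ρ = 1312 kg/m³
  alumina ceramic: E = 384.0 GPa, ρ = 3820 kg/m³
  silicon carbide: E = 414.1 GPa, ρ = 3110 kg/m³
  alloy steel: E = 212.4 GPa, ρ = 7810 kg/m³
  titanium alloy: E = 113.8 GPa, ρ = 4533 kg/m³
  silicon carbide: M = 2.40×10⁻³
  alumina ceramic: M = 1.90×10⁻³
  PEEK: M = 1.22×10⁻³
  titanium alloy: M = 1.07×10⁻³
  alloy steel: M = 0.764×10⁻³
  molybdenum: M = 0.674×10⁻³
The maximum is for silicon carbide.

silicon carbide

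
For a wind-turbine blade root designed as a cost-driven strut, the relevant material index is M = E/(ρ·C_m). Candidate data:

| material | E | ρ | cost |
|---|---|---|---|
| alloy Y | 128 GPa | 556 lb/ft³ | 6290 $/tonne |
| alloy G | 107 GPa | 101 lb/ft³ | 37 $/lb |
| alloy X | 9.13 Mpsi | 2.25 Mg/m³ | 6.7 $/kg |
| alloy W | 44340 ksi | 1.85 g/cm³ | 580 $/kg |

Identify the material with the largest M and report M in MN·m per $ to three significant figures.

Convert each candidate to consistent units, then evaluate M:
  alloy Y: E = 128.0 GPa, ρ = 8906 kg/m³, cost = 6.290 $/kg
  alloy G: E = 107.0 GPa, ρ = 1618 kg/m³, cost = 81.57 $/kg
  alloy X: E = 62.95 GPa, ρ = 2250 kg/m³, cost = 6.700 $/kg
  alloy W: E = 305.7 GPa, ρ = 1850 kg/m³, cost = 580.0 $/kg
  alloy X: M = 4.18 MN·m per $
  alloy Y: M = 2.28 MN·m per $
  alloy G: M = 0.811 MN·m per $
  alloy W: M = 0.285 MN·m per $
Highest index: alloy X.

alloy X, M = 4.18 MN·m per $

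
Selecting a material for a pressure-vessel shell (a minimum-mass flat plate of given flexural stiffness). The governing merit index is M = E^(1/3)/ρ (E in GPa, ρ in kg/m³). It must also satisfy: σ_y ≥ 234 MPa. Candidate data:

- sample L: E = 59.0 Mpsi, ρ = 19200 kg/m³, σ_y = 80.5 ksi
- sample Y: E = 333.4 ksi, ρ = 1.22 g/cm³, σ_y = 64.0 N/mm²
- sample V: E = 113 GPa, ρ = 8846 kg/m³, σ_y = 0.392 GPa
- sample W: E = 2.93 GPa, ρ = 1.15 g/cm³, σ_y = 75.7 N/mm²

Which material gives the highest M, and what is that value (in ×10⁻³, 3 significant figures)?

Screen on constraints: σ_y ≥ 234 MPa. Survivors: sample L, sample V.
Normalizing units and computing the index:
  sample L: E = 406.8 GPa, ρ = 19200 kg/m³
  sample V: E = 113.0 GPa, ρ = 8846 kg/m³
  sample V: M = 0.547×10⁻³
  sample L: M = 0.386×10⁻³
The maximum is for sample V.

sample V, M = 0.547×10⁻³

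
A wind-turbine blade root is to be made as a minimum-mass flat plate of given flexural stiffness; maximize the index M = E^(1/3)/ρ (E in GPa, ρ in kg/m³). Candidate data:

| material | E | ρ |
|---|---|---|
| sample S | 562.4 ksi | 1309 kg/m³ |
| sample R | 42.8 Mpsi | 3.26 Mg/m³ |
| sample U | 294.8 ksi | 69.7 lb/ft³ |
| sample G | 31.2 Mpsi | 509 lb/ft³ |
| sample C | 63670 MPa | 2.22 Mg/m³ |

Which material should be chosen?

sample R

Normalizing units and computing the index:
  sample S: E = 3.878 GPa, ρ = 1309 kg/m³
  sample R: E = 295.1 GPa, ρ = 3260 kg/m³
  sample U: E = 2.033 GPa, ρ = 1116 kg/m³
  sample G: E = 215.1 GPa, ρ = 8153 kg/m³
  sample C: E = 63.67 GPa, ρ = 2220 kg/m³
  sample R: M = 2.04×10⁻³
  sample C: M = 1.80×10⁻³
  sample S: M = 1.20×10⁻³
  sample U: M = 1.13×10⁻³
  sample G: M = 0.735×10⁻³
The maximum is for sample R.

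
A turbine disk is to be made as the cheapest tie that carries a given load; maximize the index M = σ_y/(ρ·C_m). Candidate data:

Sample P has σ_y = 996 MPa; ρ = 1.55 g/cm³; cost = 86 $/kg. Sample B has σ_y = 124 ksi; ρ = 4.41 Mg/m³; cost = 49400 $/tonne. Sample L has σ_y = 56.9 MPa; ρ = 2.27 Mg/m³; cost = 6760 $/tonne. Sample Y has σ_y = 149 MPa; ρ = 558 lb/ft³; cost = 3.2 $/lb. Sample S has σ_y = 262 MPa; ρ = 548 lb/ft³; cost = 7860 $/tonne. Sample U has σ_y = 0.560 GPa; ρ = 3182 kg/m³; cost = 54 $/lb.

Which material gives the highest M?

sample P

Convert each candidate to consistent units, then evaluate M:
  sample P: σ_y = 996.0 MPa, ρ = 1550 kg/m³, cost = 86.00 $/kg
  sample B: σ_y = 855.0 MPa, ρ = 4410 kg/m³, cost = 49.40 $/kg
  sample L: σ_y = 56.90 MPa, ρ = 2270 kg/m³, cost = 6.760 $/kg
  sample Y: σ_y = 149.0 MPa, ρ = 8938 kg/m³, cost = 7.055 $/kg
  sample S: σ_y = 262.0 MPa, ρ = 8778 kg/m³, cost = 7.860 $/kg
  sample U: σ_y = 560.0 MPa, ρ = 3182 kg/m³, cost = 119.0 $/kg
  sample P: M = 7.47 kN·m per $
  sample B: M = 3.92 kN·m per $
  sample S: M = 3.80 kN·m per $
  sample L: M = 3.71 kN·m per $
  sample Y: M = 2.36 kN·m per $
  sample U: M = 1.48 kN·m per $
Highest index: sample P.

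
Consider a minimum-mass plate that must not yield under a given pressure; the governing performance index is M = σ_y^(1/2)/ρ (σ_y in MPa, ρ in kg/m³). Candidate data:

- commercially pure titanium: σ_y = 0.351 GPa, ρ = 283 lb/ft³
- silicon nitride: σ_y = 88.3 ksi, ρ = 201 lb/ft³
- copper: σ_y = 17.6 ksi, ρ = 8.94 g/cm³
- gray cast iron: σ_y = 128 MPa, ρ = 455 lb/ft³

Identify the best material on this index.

silicon nitride

Normalizing units and computing the index:
  commercially pure titanium: σ_y = 351.0 MPa, ρ = 4533 kg/m³
  silicon nitride: σ_y = 608.8 MPa, ρ = 3220 kg/m³
  copper: σ_y = 121.3 MPa, ρ = 8940 kg/m³
  gray cast iron: σ_y = 128.0 MPa, ρ = 7288 kg/m³
  silicon nitride: M = 7.66×10⁻³
  commercially pure titanium: M = 4.13×10⁻³
  gray cast iron: M = 1.55×10⁻³
  copper: M = 1.23×10⁻³
The maximum is for silicon nitride.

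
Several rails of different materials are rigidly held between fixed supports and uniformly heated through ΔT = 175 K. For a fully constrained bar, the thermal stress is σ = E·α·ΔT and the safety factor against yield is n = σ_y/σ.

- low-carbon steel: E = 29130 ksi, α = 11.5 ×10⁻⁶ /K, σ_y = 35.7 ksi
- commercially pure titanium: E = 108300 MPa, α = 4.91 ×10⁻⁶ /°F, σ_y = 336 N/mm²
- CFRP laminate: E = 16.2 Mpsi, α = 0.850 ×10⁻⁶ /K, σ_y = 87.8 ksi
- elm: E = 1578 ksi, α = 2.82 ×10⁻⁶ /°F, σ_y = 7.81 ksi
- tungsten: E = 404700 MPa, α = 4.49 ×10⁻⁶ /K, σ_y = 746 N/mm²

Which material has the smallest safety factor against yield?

low-carbon steel

Converting E to GPa, α to ×10⁻⁶/K, σ_y to MPa, then σ and n for each:
  low-carbon steel: E = 200.8, α = 11.5, σ_y = 246.1 → σ = 404 MPa, n = 0.609
  commercially pure titanium: E = 108.3, α = 8.84, σ_y = 336.0 → σ = 168 MPa, n = 2.01
  CFRP laminate: E = 111.7, α = 0.850, σ_y = 605.4 → σ = 16.6 MPa, n = 36.4
  elm: E = 10.88, α = 5.08, σ_y = 53.85 → σ = 9.66 MPa, n = 5.57
  tungsten: E = 404.7, α = 4.49, σ_y = 746.0 → σ = 318 MPa, n = 2.35
Low-carbon steel has the lowest safety factor, n = 0.609.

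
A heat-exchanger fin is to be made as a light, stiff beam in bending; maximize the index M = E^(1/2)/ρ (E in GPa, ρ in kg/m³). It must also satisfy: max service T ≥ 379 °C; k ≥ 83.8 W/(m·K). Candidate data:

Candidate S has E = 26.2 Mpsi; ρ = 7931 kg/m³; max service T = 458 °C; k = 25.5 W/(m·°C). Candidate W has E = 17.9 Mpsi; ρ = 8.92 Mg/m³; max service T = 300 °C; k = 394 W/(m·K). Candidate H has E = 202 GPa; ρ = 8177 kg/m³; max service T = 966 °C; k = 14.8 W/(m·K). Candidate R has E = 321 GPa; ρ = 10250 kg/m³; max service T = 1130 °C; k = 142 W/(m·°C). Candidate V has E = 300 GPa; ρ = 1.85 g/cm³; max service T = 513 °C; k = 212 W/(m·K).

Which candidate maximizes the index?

Screen on constraints: max service T ≥ 379 °C; k ≥ 83.8 W/(m·K). Survivors: candidate R, candidate V.
Putting every candidate on a common basis:
  candidate R: E = 321.0 GPa, ρ = 10250 kg/m³
  candidate V: E = 300.0 GPa, ρ = 1850 kg/m³
  candidate V: M = 9.36×10⁻³
  candidate R: M = 1.75×10⁻³
Candidate V ranks first.

candidate V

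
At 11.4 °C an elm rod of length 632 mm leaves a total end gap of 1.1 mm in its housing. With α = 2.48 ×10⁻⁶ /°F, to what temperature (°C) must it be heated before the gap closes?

401 °C

α = 2.48×10⁻⁶/°F × 9/5 = 4.46×10⁻⁶/K.
α·L₀·ΔT = 1.1 mm ⇒ ΔT = 1.1 / (4.46×10⁻⁶ × 632.0) = 389.9 K.
T = 11.4 + 389.9 = 401.3 °C.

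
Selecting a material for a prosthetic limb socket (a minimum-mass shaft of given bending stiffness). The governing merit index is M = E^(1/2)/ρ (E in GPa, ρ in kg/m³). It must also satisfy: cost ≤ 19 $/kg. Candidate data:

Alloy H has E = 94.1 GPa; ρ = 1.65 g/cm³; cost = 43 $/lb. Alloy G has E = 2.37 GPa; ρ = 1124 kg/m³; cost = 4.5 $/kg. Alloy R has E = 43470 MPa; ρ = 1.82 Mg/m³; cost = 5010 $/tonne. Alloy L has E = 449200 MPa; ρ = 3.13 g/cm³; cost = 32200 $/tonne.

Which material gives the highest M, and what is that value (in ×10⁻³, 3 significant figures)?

alloy R, M = 3.62×10⁻³

Screen on constraints: cost ≤ 19 $/kg. Survivors: alloy G, alloy R.
Putting every candidate on a common basis:
  alloy G: E = 2.370 GPa, ρ = 1124 kg/m³
  alloy R: E = 43.47 GPa, ρ = 1820 kg/m³
  alloy R: M = 3.62×10⁻³
  alloy G: M = 1.37×10⁻³
Highest index: alloy R.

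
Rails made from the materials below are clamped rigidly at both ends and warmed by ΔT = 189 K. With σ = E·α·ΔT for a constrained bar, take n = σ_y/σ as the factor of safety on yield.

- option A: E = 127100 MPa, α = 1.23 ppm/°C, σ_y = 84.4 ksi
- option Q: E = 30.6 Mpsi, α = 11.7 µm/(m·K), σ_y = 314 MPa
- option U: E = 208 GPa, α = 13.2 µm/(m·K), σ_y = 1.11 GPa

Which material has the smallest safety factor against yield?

With everything in SI (GPa, ×10⁻⁶/K, MPa):
  option A: E = 127.1, α = 1.23, σ_y = 581.9 → σ = 29.5 MPa, n = 19.7
  option Q: E = 211.0, α = 11.7, σ_y = 314.0 → σ = 467 MPa, n = 0.673
  option U: E = 208.0, α = 13.2, σ_y = 1110 → σ = 519 MPa, n = 2.14
Smallest n: option Q with n = 0.673.

option Q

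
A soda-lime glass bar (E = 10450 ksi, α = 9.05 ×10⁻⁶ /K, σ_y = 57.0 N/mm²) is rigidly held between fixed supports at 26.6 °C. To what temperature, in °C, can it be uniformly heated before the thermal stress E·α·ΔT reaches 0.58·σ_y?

E = 10450 ksi = 72.05 GPa.
σ_y = 57.0 N/mm² = 57.00 MPa.
E·α·ΔT = 33.06 MPa ⇒ ΔT = 33.06 / (72.05×10³ × 9.05×10⁻⁶) = 50.70 K.
T = 26.6 + 50.70 = 77.30 °C.

77.3 °C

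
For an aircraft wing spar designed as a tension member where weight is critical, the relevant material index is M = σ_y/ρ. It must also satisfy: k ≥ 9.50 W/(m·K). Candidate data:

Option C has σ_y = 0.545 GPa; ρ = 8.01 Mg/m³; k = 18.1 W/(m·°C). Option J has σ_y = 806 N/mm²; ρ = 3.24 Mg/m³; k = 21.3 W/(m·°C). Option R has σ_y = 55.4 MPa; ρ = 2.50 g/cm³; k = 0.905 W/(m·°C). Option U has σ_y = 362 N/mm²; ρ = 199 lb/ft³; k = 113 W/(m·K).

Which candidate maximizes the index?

option J

Screen on constraints: k ≥ 9.50 W/(m·K). Survivors: option C, option J, option U.
Putting every candidate on a common basis:
  option C: σ_y = 545.0 MPa, ρ = 8010 kg/m³
  option J: σ_y = 806.0 MPa, ρ = 3240 kg/m³
  option U: σ_y = 362.0 MPa, ρ = 3188 kg/m³
  option J: M = 249 kN·m/kg
  option U: M = 114 kN·m/kg
  option C: M = 68.0 kN·m/kg
Highest index: option J.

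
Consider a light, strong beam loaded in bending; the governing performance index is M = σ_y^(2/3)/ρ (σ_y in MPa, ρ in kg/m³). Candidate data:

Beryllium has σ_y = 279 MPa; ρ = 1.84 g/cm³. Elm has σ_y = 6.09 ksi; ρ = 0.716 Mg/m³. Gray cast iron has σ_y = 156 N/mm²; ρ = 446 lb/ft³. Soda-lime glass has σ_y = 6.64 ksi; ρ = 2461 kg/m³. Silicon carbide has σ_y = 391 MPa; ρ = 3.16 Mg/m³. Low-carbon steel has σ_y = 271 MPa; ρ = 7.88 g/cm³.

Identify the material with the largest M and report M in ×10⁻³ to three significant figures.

After converting to SI:
  beryllium: σ_y = 279.0 MPa, ρ = 1840 kg/m³
  elm: σ_y = 41.99 MPa, ρ = 716.0 kg/m³
  gray cast iron: σ_y = 156.0 MPa, ρ = 7144 kg/m³
  soda-lime glass: σ_y = 45.78 MPa, ρ = 2461 kg/m³
  silicon carbide: σ_y = 391.0 MPa, ρ = 3160 kg/m³
  low-carbon steel: σ_y = 271.0 MPa, ρ = 7880 kg/m³
  beryllium: M = 23.2×10⁻³
  silicon carbide: M = 16.9×10⁻³
  elm: M = 16.9×10⁻³
  low-carbon steel: M = 5.31×10⁻³
  soda-lime glass: M = 5.20×10⁻³
  gray cast iron: M = 4.06×10⁻³
Highest index: beryllium.

beryllium, M = 23.2×10⁻³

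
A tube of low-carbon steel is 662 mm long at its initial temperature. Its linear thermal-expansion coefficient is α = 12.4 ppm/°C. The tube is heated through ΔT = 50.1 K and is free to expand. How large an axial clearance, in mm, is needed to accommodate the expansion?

0.411 mm

ΔL = α·L₀·ΔT = 12.4×10⁻⁶ × 662 mm × 50.10 K = 0.411 mm.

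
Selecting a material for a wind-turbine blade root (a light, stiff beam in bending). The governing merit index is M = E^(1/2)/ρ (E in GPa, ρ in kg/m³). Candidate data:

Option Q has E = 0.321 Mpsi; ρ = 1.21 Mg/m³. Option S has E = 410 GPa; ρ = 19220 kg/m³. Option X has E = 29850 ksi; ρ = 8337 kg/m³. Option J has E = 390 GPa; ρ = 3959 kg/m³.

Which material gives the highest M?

option J

Convert each candidate to consistent units, then evaluate M:
  option Q: E = 2.213 GPa, ρ = 1210 kg/m³
  option S: E = 410.0 GPa, ρ = 19220 kg/m³
  option X: E = 205.8 GPa, ρ = 8337 kg/m³
  option J: E = 390.0 GPa, ρ = 3959 kg/m³
  option J: M = 4.99×10⁻³
  option X: M = 1.72×10⁻³
  option Q: M = 1.23×10⁻³
  option S: M = 1.05×10⁻³
Highest index: option J.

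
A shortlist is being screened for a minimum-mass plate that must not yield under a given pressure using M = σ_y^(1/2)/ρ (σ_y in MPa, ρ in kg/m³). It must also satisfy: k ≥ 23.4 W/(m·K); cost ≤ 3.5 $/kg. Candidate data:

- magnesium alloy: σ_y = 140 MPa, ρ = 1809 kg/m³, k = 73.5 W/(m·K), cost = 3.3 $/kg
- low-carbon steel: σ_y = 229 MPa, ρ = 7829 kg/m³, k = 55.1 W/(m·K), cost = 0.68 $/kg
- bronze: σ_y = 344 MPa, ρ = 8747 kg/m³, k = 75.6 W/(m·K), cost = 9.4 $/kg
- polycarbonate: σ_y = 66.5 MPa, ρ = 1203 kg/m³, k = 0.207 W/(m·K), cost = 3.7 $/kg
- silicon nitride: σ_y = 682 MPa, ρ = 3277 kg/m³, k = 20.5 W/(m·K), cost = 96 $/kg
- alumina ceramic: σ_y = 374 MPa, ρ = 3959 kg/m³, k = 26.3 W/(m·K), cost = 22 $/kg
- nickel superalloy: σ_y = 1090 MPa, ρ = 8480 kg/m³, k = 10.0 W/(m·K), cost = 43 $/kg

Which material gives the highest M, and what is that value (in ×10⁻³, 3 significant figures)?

magnesium alloy, M = 6.54×10⁻³

Screen on constraints: k ≥ 23.4 W/(m·K); cost ≤ 3.5 $/kg. Survivors: magnesium alloy, low-carbon steel.
Evaluate M for each candidate:
  magnesium alloy: M = 6.54×10⁻³
  low-carbon steel: M = 1.93×10⁻³
Highest index: magnesium alloy.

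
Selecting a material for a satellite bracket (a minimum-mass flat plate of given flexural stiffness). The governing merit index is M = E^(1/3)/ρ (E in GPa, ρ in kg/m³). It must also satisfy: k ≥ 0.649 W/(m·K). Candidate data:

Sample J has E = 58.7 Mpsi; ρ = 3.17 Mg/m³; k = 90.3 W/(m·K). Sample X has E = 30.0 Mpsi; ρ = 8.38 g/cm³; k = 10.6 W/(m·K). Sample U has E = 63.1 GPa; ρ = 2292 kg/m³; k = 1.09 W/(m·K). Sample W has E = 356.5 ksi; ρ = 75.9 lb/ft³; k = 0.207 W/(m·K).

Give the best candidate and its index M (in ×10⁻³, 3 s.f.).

sample J, M = 2.33×10⁻³

Screen on constraints: k ≥ 0.649 W/(m·K). Survivors: sample J, sample X, sample U.
In SI units:
  sample J: E = 404.7 GPa, ρ = 3170 kg/m³
  sample X: E = 206.8 GPa, ρ = 8380 kg/m³
  sample U: E = 63.10 GPa, ρ = 2292 kg/m³
  sample J: M = 2.33×10⁻³
  sample U: M = 1.74×10⁻³
  sample X: M = 0.706×10⁻³
Sample J has the largest M.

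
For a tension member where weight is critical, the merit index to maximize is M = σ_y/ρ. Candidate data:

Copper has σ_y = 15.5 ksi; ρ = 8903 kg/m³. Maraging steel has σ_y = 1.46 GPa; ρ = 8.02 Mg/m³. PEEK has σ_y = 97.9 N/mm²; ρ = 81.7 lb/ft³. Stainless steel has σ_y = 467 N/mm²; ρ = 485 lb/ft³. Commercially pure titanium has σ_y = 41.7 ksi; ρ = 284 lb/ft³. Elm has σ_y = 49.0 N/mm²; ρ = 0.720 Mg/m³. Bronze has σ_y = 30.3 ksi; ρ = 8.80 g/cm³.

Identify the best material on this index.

maraging steel

Normalizing units and computing the index:
  copper: σ_y = 106.9 MPa, ρ = 8903 kg/m³
  maraging steel: σ_y = 1460 MPa, ρ = 8020 kg/m³
  PEEK: σ_y = 97.90 MPa, ρ = 1309 kg/m³
  stainless steel: σ_y = 467.0 MPa, ρ = 7769 kg/m³
  commercially pure titanium: σ_y = 287.5 MPa, ρ = 4549 kg/m³
  elm: σ_y = 49.00 MPa, ρ = 720.0 kg/m³
  bronze: σ_y = 208.9 MPa, ρ = 8800 kg/m³
  maraging steel: M = 182 kN·m/kg
  PEEK: M = 74.8 kN·m/kg
  elm: M = 68.1 kN·m/kg
  commercially pure titanium: M = 63.2 kN·m/kg
  stainless steel: M = 60.1 kN·m/kg
  bronze: M = 23.7 kN·m/kg
  copper: M = 12.0 kN·m/kg
Maraging steel has the largest M.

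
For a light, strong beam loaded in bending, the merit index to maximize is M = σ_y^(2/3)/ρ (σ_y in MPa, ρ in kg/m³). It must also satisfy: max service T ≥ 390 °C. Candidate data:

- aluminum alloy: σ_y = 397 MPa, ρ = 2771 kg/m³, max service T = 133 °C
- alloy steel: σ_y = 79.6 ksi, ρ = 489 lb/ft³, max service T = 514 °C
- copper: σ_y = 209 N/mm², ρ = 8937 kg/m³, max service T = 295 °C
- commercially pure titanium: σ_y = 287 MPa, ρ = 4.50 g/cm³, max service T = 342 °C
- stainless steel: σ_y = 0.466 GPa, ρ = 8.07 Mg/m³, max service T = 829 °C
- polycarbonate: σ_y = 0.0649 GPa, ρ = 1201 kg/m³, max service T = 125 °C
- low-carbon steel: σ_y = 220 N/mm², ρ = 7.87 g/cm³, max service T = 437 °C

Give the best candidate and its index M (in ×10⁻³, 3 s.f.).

alloy steel, M = 8.56×10⁻³

Screen on constraints: max service T ≥ 390 °C. Survivors: alloy steel, stainless steel, low-carbon steel.
Convert each candidate to consistent units, then evaluate M:
  alloy steel: σ_y = 548.8 MPa, ρ = 7833 kg/m³
  stainless steel: σ_y = 466.0 MPa, ρ = 8070 kg/m³
  low-carbon steel: σ_y = 220.0 MPa, ρ = 7870 kg/m³
  alloy steel: M = 8.56×10⁻³
  stainless steel: M = 7.45×10⁻³
  low-carbon steel: M = 4.63×10⁻³
Alloy steel ranks first.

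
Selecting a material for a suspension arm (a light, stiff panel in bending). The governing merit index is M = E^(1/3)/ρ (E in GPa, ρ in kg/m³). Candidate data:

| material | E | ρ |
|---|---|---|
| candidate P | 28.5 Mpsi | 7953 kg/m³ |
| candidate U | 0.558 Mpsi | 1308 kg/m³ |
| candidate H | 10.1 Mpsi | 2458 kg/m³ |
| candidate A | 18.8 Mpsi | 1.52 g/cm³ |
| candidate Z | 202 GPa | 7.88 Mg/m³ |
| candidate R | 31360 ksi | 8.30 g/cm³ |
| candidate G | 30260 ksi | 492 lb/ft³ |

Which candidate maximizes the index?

Normalizing units and computing the index:
  candidate P: E = 196.5 GPa, ρ = 7953 kg/m³
  candidate U: E = 3.847 GPa, ρ = 1308 kg/m³
  candidate H: E = 69.64 GPa, ρ = 2458 kg/m³
  candidate A: E = 129.6 GPa, ρ = 1520 kg/m³
  candidate Z: E = 202.0 GPa, ρ = 7880 kg/m³
  candidate R: E = 216.2 GPa, ρ = 8300 kg/m³
  candidate G: E = 208.6 GPa, ρ = 7881 kg/m³
  candidate A: M = 3.33×10⁻³
  candidate H: M = 1.67×10⁻³
  candidate U: M = 1.20×10⁻³
  candidate G: M = 0.753×10⁻³
  candidate Z: M = 0.745×10⁻³
  candidate P: M = 0.731×10⁻³
  candidate R: M = 0.723×10⁻³
Highest index: candidate A.

candidate A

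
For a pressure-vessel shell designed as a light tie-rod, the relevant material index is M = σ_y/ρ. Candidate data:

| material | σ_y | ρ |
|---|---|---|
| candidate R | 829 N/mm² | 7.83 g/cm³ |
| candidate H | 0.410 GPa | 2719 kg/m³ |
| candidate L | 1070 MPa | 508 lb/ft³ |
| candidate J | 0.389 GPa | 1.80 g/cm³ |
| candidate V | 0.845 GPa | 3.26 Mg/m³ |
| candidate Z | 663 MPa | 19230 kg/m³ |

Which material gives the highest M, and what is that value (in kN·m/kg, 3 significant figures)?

Putting every candidate on a common basis:
  candidate R: σ_y = 829.0 MPa, ρ = 7830 kg/m³
  candidate H: σ_y = 410.0 MPa, ρ = 2719 kg/m³
  candidate L: σ_y = 1070 MPa, ρ = 8137 kg/m³
  candidate J: σ_y = 389.0 MPa, ρ = 1800 kg/m³
  candidate V: σ_y = 845.0 MPa, ρ = 3260 kg/m³
  candidate Z: σ_y = 663.0 MPa, ρ = 19230 kg/m³
  candidate V: M = 259 kN·m/kg
  candidate J: M = 216 kN·m/kg
  candidate H: M = 151 kN·m/kg
  candidate L: M = 131 kN·m/kg
  candidate R: M = 106 kN·m/kg
  candidate Z: M = 34.5 kN·m/kg
Candidate V has the largest M.

candidate V, M = 259 kN·m/kg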